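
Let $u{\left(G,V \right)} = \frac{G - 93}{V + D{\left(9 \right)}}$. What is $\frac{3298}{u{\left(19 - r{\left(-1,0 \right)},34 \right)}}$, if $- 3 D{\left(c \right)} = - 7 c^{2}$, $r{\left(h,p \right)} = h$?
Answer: $- \frac{735454}{73} \approx -10075.0$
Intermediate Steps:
$D{\left(c \right)} = \frac{7 c^{2}}{3}$ ($D{\left(c \right)} = - \frac{\left(-7\right) c^{2}}{3} = \frac{7 c^{2}}{3}$)
$u{\left(G,V \right)} = \frac{-93 + G}{189 + V}$ ($u{\left(G,V \right)} = \frac{G - 93}{V + \frac{7 \cdot 9^{2}}{3}} = \frac{-93 + G}{V + \frac{7}{3} \cdot 81} = \frac{-93 + G}{V + 189} = \frac{-93 + G}{189 + V}$)
$\frac{3298}{u{\left(19 - r{\left(-1,0 \right)},34 \right)}} = \frac{3298}{\frac{1}{189 + 34} \left(-93 + \left(19 - -1\right)\right)} = \frac{3298}{\frac{1}{223} \left(-93 + \left(19 + 1\right)\right)} = \frac{3298}{\frac{1}{223} \left(-93 + 20\right)} = \frac{3298}{\frac{1}{223} \left(-73\right)} = \frac{3298}{- \frac{73}{223}} = 3298 \left(- \frac{223}{73}\right) = - \frac{735454}{73}$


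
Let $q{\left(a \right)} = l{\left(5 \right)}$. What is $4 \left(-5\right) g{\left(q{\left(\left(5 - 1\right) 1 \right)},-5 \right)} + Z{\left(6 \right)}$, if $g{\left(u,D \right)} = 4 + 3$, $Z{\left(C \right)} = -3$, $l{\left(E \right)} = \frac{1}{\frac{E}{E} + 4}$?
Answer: $-143$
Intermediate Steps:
$l{\left(E \right)} = \frac{1}{5}$ ($l{\left(E \right)} = \frac{1}{1 + 4} = \frac{1}{5}$)
$q{\left(a \right)} = \frac{1}{5}$
$g{\left(u,D \right)} = 7$
$4 \left(-5\right) g{\left(q{\left(\left(5 - 1\right) 1 \right)},-5 \right)} + Z{\left(6 \right)} = 4 \left(-5\right) 7 - 3 = \left(-20\right) 7 - 3 = -140 - 3 = -143$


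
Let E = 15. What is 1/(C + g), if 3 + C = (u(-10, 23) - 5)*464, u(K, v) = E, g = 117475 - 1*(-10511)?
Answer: 1/132623 ≈ 7.5402e-6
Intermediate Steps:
g = 127986 (g = 117475 + 10511 = 127986)
u(K, v) = 15
C = 4637 (C = -3 + (15 - 5)*464 = -3 + 10*464 = -3 + 4640 = 4637)
1/(C + g) = 1/(4637 + 127986) = 1/132623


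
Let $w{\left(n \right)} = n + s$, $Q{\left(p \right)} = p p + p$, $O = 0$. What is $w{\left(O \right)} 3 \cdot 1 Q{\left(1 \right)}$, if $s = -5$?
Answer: $-30$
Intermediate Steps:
$Q{\left(p \right)} = p + p^{2}$ ($Q{\left(p \right)} = p^{2} + p = p + p^{2}$)
$w{\left(n \right)} = -5 + n$ ($w{\left(n \right)} = n - 5 = -5 + n$)
$w{\left(O \right)} 3 \cdot 1 Q{\left(1 \right)} = \left(-5 + 0\right) 3 \cdot 1 \cdot 1 \left(1 + 1\right) = \left(-5\right) 3 \cdot 1 \cdot 1 \cdot 2 = - 15 \cdot 1 \cdot 2 = \left(-15\right) 2 = -30$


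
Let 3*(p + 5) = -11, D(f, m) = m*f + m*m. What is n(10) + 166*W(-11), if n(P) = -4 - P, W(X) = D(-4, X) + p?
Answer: 77812/3 ≈ 25937.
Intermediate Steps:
D(f, m) = m**2 + f*m (D(f, m) = f*m + m**2 = m**2 + f*m)
p = -26/3 (p = -5 + (1/3)*(-11) = -5 - 11/3 = -26/3 ≈ -8.6667)
W(X) = -26/3 + X*(-4 + X) (W(X) = X*(-4 + X) - 26/3 = -26/3 + X*(-4 + X))
n(10) + 166*W(-11) = (-4 - 1*10) + 166*(-26/3 - 11*(-4 - 11)) = (-4 - 10) + 166*(-26/3 - 11*(-15)) = -14 + 166*(-26/3 + 165) = -14 + 166*(469/3) = -14 + 77854/3 = 77812/3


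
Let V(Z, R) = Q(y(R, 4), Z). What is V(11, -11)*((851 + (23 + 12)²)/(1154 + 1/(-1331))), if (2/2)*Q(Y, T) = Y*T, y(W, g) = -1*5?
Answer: -50657860/511991 ≈ -98.943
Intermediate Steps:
y(W, g) = -5
Q(Y, T) = T*Y (Q(Y, T) = Y*T = T*Y)
V(Z, R) = -5*Z (V(Z, R) = Z*(-5) = -5*Z)
V(11, -11)*((851 + (23 + 12)²)/(1154 + 1/(-1331))) = (-5*11)*((851 + (23 + 12)²)/(1154 + 1/(-1331))) = -55*(851 + 35²)/(1154 - 1/1331) = -55*(851 + 1225)/1535973/1331 = -114180*1331/1535973 = -55*921052/511991 = -50657860/511991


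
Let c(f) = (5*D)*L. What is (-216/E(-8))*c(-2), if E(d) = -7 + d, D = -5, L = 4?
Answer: -1440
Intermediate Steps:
c(f) = -100 (c(f) = (5*(-5))*4 = -25*4 = -100)
(-216/E(-8))*c(-2) = -216/(-7 - 8)*(-100) = -216/(-15)*(-100) = -216*(-1/15)*(-100) = (72/5)*(-100) = -1440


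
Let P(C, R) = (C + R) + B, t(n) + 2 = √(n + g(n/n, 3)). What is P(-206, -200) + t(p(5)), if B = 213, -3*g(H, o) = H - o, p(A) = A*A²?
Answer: -195 + √1131/3 ≈ -183.79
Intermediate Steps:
p(A) = A³
g(H, o) = -H/3 + o/3 (g(H, o) = -(H - o)/3 = -H/3 + o/3)
t(n) = -2 + √(⅔ + n) (t(n) = -2 + √(n + (-n/(3*n) + (⅓)*3)) = -2 + √(n + (-⅓*1 + 1)) = -2 + √(n + (-⅓ + 1)) = -2 + √(n + ⅔) = -2 + √(⅔ + n))
P(C, R) = 213 + C + R (P(C, R) = (C + R) + 213 = 213 + C + R)
P(-206, -200) + t(p(5)) = (213 - 206 - 200) + (-2 + √(6 + 9*5³)/3) = -193 + (-2 + √(6 + 9*125)/3) = -193 + (-2 + √(6 + 1125)/3) = -193 + (-2 + √1131/3) = -195 + √1131/3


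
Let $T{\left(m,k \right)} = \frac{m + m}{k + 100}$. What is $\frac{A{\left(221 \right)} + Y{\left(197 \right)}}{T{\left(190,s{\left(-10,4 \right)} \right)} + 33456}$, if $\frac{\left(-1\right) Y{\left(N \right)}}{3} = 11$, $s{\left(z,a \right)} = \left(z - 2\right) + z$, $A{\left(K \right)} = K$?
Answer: $\frac{3666}{652487} \approx 0.0056185$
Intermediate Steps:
$s{\left(z,a \right)} = -2 + 2 z$ ($s{\left(z,a \right)} = \left(-2 + z\right) + z = -2 + 2 z$)
$Y{\left(N \right)} = -33$ ($Y{\left(N \right)} = \left(-3\right) 11 = -33$)
$T{\left(m,k \right)} = \frac{2 m}{100 + k}$
$\frac{A{\left(221 \right)} + Y{\left(197 \right)}}{T{\left(190,s{\left(-10,4 \right)} \right)} + 33456} = \frac{221 - 33}{2 \cdot 190 \frac{1}{100 + \left(-2 + 2 \left(-10\right)\right)} + 33456} = \frac{188}{2 \cdot 190 \frac{1}{100 - 22} + 33456} = \frac{188}{2 \cdot 190 \cdot \frac{1}{78} + 33456} = \frac{188}{\frac{190}{39} + 33456} = \frac{188}{\frac{1304974}{39}} = 188 \cdot \frac{39}{1304974} = \frac{3666}{652487}$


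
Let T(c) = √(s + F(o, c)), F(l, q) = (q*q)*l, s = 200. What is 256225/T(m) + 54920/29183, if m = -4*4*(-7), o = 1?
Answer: 54920/29183 + 256225*√354/2124 ≈ 2271.6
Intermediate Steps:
m = 112 (m = -16*(-7) = 112)
F(l, q) = l*q² (F(l, q) = q²*l = l*q²)
T(c) = √(200 + c²) (T(c) = √(200 + 1*c²) = √(200 + c²))
256225/T(m) + 54920/29183 = 256225/(√(200 + 112²)) + 54920/29183 = 256225/(√(200 + 12544)) + 54920*(1/29183) = 256225/(√12744) + 54920/29183 = 256225/((6*√354)) + 54920/29183 = 256225*(√354/2124) + 54920/29183 = 256225*√354/2124 + 54920/29183 = 54920/29183 + 256225*√354/2124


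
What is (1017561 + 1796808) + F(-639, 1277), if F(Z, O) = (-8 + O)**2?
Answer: 4424730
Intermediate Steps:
(1017561 + 1796808) + F(-639, 1277) = (1017561 + 1796808) + (-8 + 1277)**2 = 2814369 + 1269**2 = 2814369 + 1610361 = 4424730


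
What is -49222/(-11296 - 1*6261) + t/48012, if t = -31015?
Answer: 1818716309/842946684 ≈ 2.1576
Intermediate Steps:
-49222/(-11296 - 1*6261) + t/48012 = -49222/(-11296 - 1*6261) - 31015/48012 = -49222/(-11296 - 6261) - 31015*1/48012 = -49222/(-17557) - 31015/48012 = -49222*(-1/17557) - 31015/48012 = 49222/17557 - 31015/48012 = 1818716309/842946684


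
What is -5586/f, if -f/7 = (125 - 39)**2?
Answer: 399/3698 ≈ 0.10790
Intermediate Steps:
f = -51772 (f = -7*(125 - 39)**2 = -7*86**2 = -7*7396 = -51772)
-5586/f = -5586/(-51772) = -5586*(-1/51772) = 399/3698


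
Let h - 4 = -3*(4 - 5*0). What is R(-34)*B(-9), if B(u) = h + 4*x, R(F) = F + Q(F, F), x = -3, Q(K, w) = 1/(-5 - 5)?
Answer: 682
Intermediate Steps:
Q(K, w) = -1/10 (Q(K, w) = 1/(-10) = -1/10)
h = -8 (h = 4 - 3*(4 - 5*0) = 4 - 3*(4 + 0) = 4 - 3*4 = 4 - 12 = -8)
R(F) = -1/10 + F (R(F) = F - 1/10 = -1/10 + F)
B(u) = -20 (B(u) = -8 + 4*(-3) = -8 - 12 = -20)
R(-34)*B(-9) = (-1/10 - 34)*(-20) = -341/10*(-20) = 682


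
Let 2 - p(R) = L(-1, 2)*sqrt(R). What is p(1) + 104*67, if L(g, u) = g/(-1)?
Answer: 6969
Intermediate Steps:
L(g, u) = -g (L(g, u) = g*(-1) = -g)
p(R) = 2 - sqrt(R) (p(R) = 2 - (-1*(-1))*sqrt(R) = 2 - sqrt(R))
p(1) + 104*67 = (2 - sqrt(1)) + 104*67 = (2 - 1*1) + 6968 = (2 - 1) + 6968 = 1 + 6968 = 6969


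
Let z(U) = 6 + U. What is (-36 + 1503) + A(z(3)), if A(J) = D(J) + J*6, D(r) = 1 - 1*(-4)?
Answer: 1526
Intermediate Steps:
D(r) = 5 (D(r) = 1 + 4 = 5)
A(J) = 5 + 6*J (A(J) = 5 + J*6 = 5 + 6*J)
(-36 + 1503) + A(z(3)) = (-36 + 1503) + (5 + 6*(6 + 3)) = 1467 + (5 + 6*9) = 1467 + (5 + 54) = 1467 + 59 = 1526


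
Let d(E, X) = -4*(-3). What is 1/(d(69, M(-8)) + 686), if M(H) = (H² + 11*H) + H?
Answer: 1/698 ≈ 0.0014327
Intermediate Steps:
M(H) = H² + 12*H
d(E, X) = 12
1/(d(69, M(-8)) + 686) = 1/(12 + 686) = 1/698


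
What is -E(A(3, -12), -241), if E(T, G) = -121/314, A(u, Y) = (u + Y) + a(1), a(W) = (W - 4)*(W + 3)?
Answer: 121/314 ≈ 0.38535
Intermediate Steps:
a(W) = (-4 + W)*(3 + W)
A(u, Y) = -12 + Y + u (A(u, Y) = (u + Y) + (-12 + 1² - 1*1) = (Y + u) + (-12 + 1 - 1) = (Y + u) - 12 = -12 + Y + u)
E(T, G) = -121/314 (E(T, G) = -121*1/314 = -121/314)
-E(A(3, -12), -241) = -1*(-121/314) = 121/314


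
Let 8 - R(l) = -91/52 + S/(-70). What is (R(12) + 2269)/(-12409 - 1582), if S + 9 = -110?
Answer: -45541/279820 ≈ -0.16275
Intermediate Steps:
S = -119 (S = -9 - 110 = -119)
R(l) = 161/20 (R(l) = 8 - (-91/52 - 119/(-70)) = 8 - (-91*1/52 - 119*(-1/70)) = 8 - (-7/4 + 17/10) = 8 - 1*(-1/20) = 8 + 1/20 = 161/20)
(R(12) + 2269)/(-12409 - 1582) = (161/20 + 2269)/(-12409 - 1582) = (45541/20)/(-13991) = (45541/20)*(-1/13991) = -45541/279820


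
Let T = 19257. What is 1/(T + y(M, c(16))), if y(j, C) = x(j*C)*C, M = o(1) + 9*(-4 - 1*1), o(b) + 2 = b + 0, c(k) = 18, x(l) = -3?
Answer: 1/19203 ≈ 5.2075e-5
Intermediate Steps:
o(b) = -2 + b (o(b) = -2 + (b + 0) = -2 + b)
M = -46 (M = (-2 + 1) + 9*(-4 - 1*1) = -1 + 9*(-4 - 1) = -1 + 9*(-5) = -1 - 45 = -46)
y(j, C) = -3*C
1/(T + y(M, c(16))) = 1/(19257 - 3*18) = 1/(19257 - 54) = 1/19203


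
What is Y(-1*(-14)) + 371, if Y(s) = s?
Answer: 385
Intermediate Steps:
Y(-1*(-14)) + 371 = -1*(-14) + 371 = 14 + 371 = 385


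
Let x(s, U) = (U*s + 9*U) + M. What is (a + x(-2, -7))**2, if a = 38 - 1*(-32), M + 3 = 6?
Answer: 576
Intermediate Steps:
M = 3 (M = -3 + 6 = 3)
x(s, U) = 3 + 9*U + U*s (x(s, U) = (U*s + 9*U) + 3 = (9*U + U*s) + 3 = 3 + 9*U + U*s)
a = 70 (a = 38 + 32 = 70)
(a + x(-2, -7))**2 = (70 + (3 + 9*(-7) - 7*(-2)))**2 = (70 + (3 - 63 + 14))**2 = (70 - 46)**2 = 24**2 = 576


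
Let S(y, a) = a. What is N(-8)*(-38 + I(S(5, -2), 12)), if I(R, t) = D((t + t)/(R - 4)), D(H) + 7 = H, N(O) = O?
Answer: 392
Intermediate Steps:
D(H) = -7 + H
I(R, t) = -7 + 2*t/(-4 + R) (I(R, t) = -7 + (t + t)/(R - 4) = -7 + (2*t)/(-4 + R) = -7 + 2*t/(-4 + R))
N(-8)*(-38 + I(S(5, -2), 12)) = -8*(-38 + (28 - 7*(-2) + 2*12)/(-4 - 2)) = -8*(-38 + (28 + 14 + 24)/(-6)) = -8*(-38 - ⅙*66) = -8*(-38 - 11) = -8*(-49) = 392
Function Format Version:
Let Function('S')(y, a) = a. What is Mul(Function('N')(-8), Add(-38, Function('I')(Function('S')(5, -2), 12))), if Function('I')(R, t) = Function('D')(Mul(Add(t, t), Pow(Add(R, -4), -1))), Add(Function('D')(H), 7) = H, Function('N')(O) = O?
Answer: 392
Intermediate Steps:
Function('D')(H) = Add(-7, H)
Function('I')(R, t) = Add(-7, Mul(2, t, Pow(Add(-4, R), -1))) (Function('I')(R, t) = Add(-7, Mul(Add(t, t), Pow(Add(R, -4), -1))) = Add(-7, Mul(Mul(2, t), Pow(Add(-4, R), -1))) = Add(-7, Mul(2, t, Pow(Add(-4, R), -1))))
Mul(Function('N')(-8), Add(-38, Function('I')(Function('S')(5, -2), 12))) = Mul(-8, Add(-38, Mul(Pow(Add(-4, -2), -1), Add(28, Mul(-7, -2), Mul(2, 12))))) = Mul(-8, Add(-38, Mul(Pow(-6, -1), Add(28, 14, 24)))) = Mul(-8, Add(-38, Mul(Rational(-1, 6), 66))) = Mul(-8, Add(-38, -11)) = Mul(-8, -49) = 392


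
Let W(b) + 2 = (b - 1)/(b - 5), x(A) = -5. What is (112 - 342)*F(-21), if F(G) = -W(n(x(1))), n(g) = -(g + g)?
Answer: -46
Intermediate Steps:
n(g) = -2*g
W(b) = -2 + (-1 + b)/(-5 + b) (W(b) = -2 + (b - 1)/(b - 5) = -2 + (-1 + b)/(-5 + b))
F(G) = 1/5 (F(G) = -(9 - (-2)*(-5))/(-5 - 2*(-5)) = -(9 - 1*10)/(-5 + 10) = -(9 - 10)/5 = -(-1)/5 = -1*(-1/5) = 1/5)
(112 - 342)*F(-21) = (112 - 342)*(1/5) = -230*1/5 = -46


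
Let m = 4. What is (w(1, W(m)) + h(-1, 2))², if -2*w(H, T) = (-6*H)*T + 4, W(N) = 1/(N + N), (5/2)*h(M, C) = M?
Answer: 6561/1600 ≈ 4.1006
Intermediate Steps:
h(M, C) = 2*M/5
W(N) = 1/(2*N)
w(H, T) = -2 + 3*H*T (w(H, T) = -((-6*H)*T + 4)/2 = -(-6*H*T + 4)/2 = -(4 - 6*H*T)/2 = -2 + 3*H*T)
(w(1, W(m)) + h(-1, 2))² = ((-2 + 3*1*((½)/4)) + (⅖)*(-1))² = ((-2 + 3*1*((½)*(¼))) - ⅖)² = ((-2 + 3*1*(⅛)) - ⅖)² = ((-2 + 3/8) - ⅖)² = (-13/8 - ⅖)² = (-81/40)² = 6561/1600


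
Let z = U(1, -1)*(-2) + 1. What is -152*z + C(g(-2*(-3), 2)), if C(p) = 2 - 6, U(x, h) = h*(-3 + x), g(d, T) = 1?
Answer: 452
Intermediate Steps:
z = -3 (z = -(-3 + 1)*(-2) + 1 = -1*(-2)*(-2) + 1 = 2*(-2) + 1 = -4 + 1 = -3)
C(p) = -4
-152*z + C(g(-2*(-3), 2)) = -152*(-3) - 4 = 456 - 4 = 452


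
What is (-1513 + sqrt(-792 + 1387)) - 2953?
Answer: -4466 + sqrt(595) ≈ -4441.6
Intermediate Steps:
(-1513 + sqrt(-792 + 1387)) - 2953 = (-1513 + sqrt(595)) - 2953 = -4466 + sqrt(595)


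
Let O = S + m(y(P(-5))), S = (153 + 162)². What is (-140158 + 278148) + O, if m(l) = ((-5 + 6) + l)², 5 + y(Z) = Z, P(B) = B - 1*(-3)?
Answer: 237251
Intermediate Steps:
P(B) = 3 + B (P(B) = B + 3 = 3 + B)
y(Z) = -5 + Z
S = 99225 (S = 315² = 99225)
m(l) = (1 + l)²
O = 99261 (O = 99225 + (1 + (-5 + (3 - 5)))² = 99225 + (1 + (-5 - 2))² = 99225 + (1 - 7)² = 99225 + (-6)² = 99225 + 36 = 99261)
(-140158 + 278148) + O = (-140158 + 278148) + 99261 = 137990 + 99261 = 237251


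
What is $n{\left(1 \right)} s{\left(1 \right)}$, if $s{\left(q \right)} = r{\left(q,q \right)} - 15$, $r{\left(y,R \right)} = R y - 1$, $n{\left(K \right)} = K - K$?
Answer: $0$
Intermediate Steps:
$n{\left(K \right)} = 0$
$r{\left(y,R \right)} = -1 + R y$
$s{\left(q \right)} = -16 + q^{2}$ ($s{\left(q \right)} = \left(-1 + q q\right) - 15 = \left(-1 + q^{2}\right) - 15 = -16 + q^{2}$)
$n{\left(1 \right)} s{\left(1 \right)} = 0 \left(-16 + 1^{2}\right) = 0 \left(-16 + 1\right) = 0 \left(-15\right) = 0$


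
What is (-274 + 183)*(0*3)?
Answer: 0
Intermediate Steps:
(-274 + 183)*(0*3) = -91*0 = 0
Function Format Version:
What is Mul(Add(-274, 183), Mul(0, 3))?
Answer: 0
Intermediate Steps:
Mul(Add(-274, 183), Mul(0, 3)) = Mul(-91, 0) = 0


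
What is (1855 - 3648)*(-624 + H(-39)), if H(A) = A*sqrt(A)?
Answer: 1118832 + 69927*I*sqrt(39) ≈ 1.1188e+6 + 4.3669e+5*I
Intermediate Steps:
H(A) = A**(3/2)
(1855 - 3648)*(-624 + H(-39)) = (1855 - 3648)*(-624 + (-39)**(3/2)) = -1793*(-624 - 39*I*sqrt(39)) = 1118832 + 69927*I*sqrt(39)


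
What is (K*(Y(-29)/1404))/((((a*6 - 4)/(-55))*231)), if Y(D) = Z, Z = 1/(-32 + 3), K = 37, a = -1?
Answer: -37/1710072 ≈ -2.1637e-5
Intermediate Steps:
Z = -1/29 (Z = 1/(-29) = -1/29 ≈ -0.034483)
Y(D) = -1/29
(K*(Y(-29)/1404))/((((a*6 - 4)/(-55))*231)) = (37*(-1/29/1404))/((((-1*6 - 4)/(-55))*231)) = (37*(-1/29*1/1404))/((((-6 - 4)*(-1/55))*231)) = (37*(-1/40716))/((-10*(-1/55)*231)) = -37/(40716*((2/11)*231)) = -37/40716/42 = -37/40716*1/42 = -37/1710072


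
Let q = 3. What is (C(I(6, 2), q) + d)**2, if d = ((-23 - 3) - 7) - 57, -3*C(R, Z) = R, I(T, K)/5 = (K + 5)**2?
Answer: 265225/9 ≈ 29469.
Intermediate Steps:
I(T, K) = 5*(5 + K)**2 (I(T, K) = 5*(K + 5)**2 = 5*(5 + K)**2)
C(R, Z) = -R/3
d = -90 (d = (-26 - 7) - 57 = -33 - 57 = -90)
(C(I(6, 2), q) + d)**2 = (-5*(5 + 2)**2/3 - 90)**2 = (-5*7**2/3 - 90)**2 = (-5*49/3 - 90)**2 = (-1/3*245 - 90)**2 = (-245/3 - 90)**2 = (-515/3)**2 = 265225/9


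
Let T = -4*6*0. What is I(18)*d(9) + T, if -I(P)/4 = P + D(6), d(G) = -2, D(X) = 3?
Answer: 168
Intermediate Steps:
T = 0 (T = -24*0 = 0)
I(P) = -12 - 4*P (I(P) = -4*(P + 3) = -4*(3 + P) = -12 - 4*P)
I(18)*d(9) + T = (-12 - 4*18)*(-2) + 0 = (-12 - 72)*(-2) + 0 = -84*(-2) + 0 = 168 + 0 = 168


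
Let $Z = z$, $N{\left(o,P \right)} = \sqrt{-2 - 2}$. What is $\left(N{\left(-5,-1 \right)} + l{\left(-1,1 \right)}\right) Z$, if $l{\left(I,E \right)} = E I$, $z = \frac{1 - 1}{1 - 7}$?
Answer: $0$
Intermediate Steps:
$N{\left(o,P \right)} = 2 i$ ($N{\left(o,P \right)} = \sqrt{-4} = 2 i$)
$z = 0$ ($z = \frac{0}{-6} = 0 \left(- \frac{1}{6}\right) = 0$)
$Z = 0$
$\left(N{\left(-5,-1 \right)} + l{\left(-1,1 \right)}\right) Z = \left(2 i + 1 \left(-1\right)\right) 0 = \left(2 i - 1\right) 0 = \left(-1 + 2 i\right) 0 = 0$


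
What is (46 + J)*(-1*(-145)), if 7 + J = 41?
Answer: 11600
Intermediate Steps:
J = 34 (J = -7 + 41 = 34)
(46 + J)*(-1*(-145)) = (46 + 34)*(-1*(-145)) = 80*145 = 11600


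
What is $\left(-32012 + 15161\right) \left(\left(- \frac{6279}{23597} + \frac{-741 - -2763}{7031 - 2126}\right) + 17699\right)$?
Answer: $- \frac{547940306816758}{1837195} \approx -2.9825 \cdot 10^{8}$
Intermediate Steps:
$\left(-32012 + 15161\right) \left(\left(- \frac{6279}{23597} + \frac{-741 - -2763}{7031 - 2126}\right) + 17699\right) = - 16851 \left(\left(\left(-6279\right) \frac{1}{23597} + \frac{-741 + 2763}{4905}\right) + 17699\right) = - 16851 \left(\left(- \frac{897}{3371} + 2022 \cdot \frac{1}{4905}\right) + 17699\right) = - 16851 \left(\left(- \frac{897}{3371} + \frac{674}{1635}\right) + 17699\right) = - 16851 \left(\frac{805459}{5511585} + 17699\right) = \left(-16851\right) \frac{97550348374}{5511585} = - \frac{547940306816758}{1837195}$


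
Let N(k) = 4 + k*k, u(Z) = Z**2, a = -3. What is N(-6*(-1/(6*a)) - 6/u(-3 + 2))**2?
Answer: 157609/81 ≈ 1945.8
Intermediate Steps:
N(k) = 4 + k**2
N(-6*(-1/(6*a)) - 6/u(-3 + 2))**2 = (4 + (-6/(-3*3*(-2)) - 6/(-3 + 2)**2)**2)**2 = (4 + (-6/((-9*(-2))) - 6/((-1)**2))**2)**2 = (4 + (-6/18 - 6/1)**2)**2 = (4 + (-6*1/18 - 6*1)**2)**2 = (4 + (-1/3 - 6)**2)**2 = (4 + (-19/3)**2)**2 = (4 + 361/9)**2 = (397/9)**2 = 157609/81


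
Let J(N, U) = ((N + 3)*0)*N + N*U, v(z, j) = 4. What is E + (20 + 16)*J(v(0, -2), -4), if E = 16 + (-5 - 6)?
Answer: -571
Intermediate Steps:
J(N, U) = N*U (J(N, U) = ((3 + N)*0)*N + N*U = 0*N + N*U = 0 + N*U = N*U)
E = 5 (E = 16 - 11 = 5)
E + (20 + 16)*J(v(0, -2), -4) = 5 + (20 + 16)*(4*(-4)) = 5 + 36*(-16) = 5 - 576 = -571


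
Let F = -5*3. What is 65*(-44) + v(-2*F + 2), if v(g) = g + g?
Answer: -2796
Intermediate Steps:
F = -15
v(g) = 2*g
65*(-44) + v(-2*F + 2) = 65*(-44) + 2*(-2*(-15) + 2) = -2860 + 2*(30 + 2) = -2860 + 2*32 = -2860 + 64 = -2796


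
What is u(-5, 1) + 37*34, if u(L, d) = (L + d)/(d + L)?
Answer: 1259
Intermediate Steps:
u(L, d) = 1 (u(L, d) = (L + d)/(L + d) = 1)
u(-5, 1) + 37*34 = 1 + 37*34 = 1 + 1258 = 1259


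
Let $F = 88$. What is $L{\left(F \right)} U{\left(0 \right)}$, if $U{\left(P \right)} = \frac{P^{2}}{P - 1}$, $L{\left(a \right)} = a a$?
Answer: $0$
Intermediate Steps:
$L{\left(a \right)} = a^{2}$
$U{\left(P \right)} = \frac{P^{2}}{-1 + P}$
$L{\left(F \right)} U{\left(0 \right)} = 88^{2} \frac{0^{2}}{-1 + 0} = 7744 \frac{0}{-1} = 7744 \cdot 0 \left(-1\right) = 7744 \cdot 0 = 0$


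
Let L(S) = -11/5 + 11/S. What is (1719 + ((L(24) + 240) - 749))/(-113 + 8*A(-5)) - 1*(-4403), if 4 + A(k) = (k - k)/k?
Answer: 76467209/17400 ≈ 4394.7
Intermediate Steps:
A(k) = -4 (A(k) = -4 + (k - k)/k = -4 + 0/k = -4 + 0 = -4)
L(S) = -11/5 + 11/S (L(S) = -11*1/5 + 11/S = -11/5 + 11/S)
(1719 + ((L(24) + 240) - 749))/(-113 + 8*A(-5)) - 1*(-4403) = (1719 + (((-11/5 + 11/24) + 240) - 749))/(-113 + 8*(-4)) - 1*(-4403) = (1719 + (((-11/5 + 11*(1/24)) + 240) - 749))/(-113 - 32) + 4403 = (1719 + (((-11/5 + 11/24) + 240) - 749))/(-145) + 4403 = (1719 + ((-209/120 + 240) - 749))*(-1/145) + 4403 = (1719 + (28591/120 - 749))*(-1/145) + 4403 = (1719 - 61289/120)*(-1/145) + 4403 = (144991/120)*(-1/145) + 4403 = -144991/17400 + 4403 = 76467209/17400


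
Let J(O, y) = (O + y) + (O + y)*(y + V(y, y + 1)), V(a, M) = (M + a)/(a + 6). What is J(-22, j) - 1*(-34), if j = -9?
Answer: 319/3 ≈ 106.33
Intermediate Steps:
V(a, M) = (M + a)/(6 + a)
J(O, y) = O + y + (O + y)*(y + (1 + 2*y)/(6 + y)) (J(O, y) = (O + y) + (O + y)*(y + ((y + 1) + y)/(6 + y)) = (O + y) + (O + y)*(y + ((1 + y) + y)/(6 + y)) = (O + y) + (O + y)*(y + (1 + 2*y)/(6 + y)) = O + y + (O + y)*(y + (1 + 2*y)/(6 + y)))
J(-22, j) - 1*(-34) = ((-9)³ + 7*(-22) + 7*(-9) + 9*(-9)² - 22*(-9)² + 9*(-22)*(-9))/(6 - 9) - 1*(-34) = (-729 - 154 - 63 + 9*81 - 22*81 + 1782)/(-3) + 34 = -(-729 - 154 - 63 + 729 - 1782 + 1782)/3 + 34 = -⅓*(-217) + 34 = 217/3 + 34 = 319/3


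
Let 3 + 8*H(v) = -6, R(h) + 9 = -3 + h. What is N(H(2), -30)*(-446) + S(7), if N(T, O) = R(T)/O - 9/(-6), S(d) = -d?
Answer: -6969/8 ≈ -871.13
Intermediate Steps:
R(h) = -12 + h (R(h) = -9 + (-3 + h) = -12 + h)
H(v) = -9/8 (H(v) = -3/8 + (⅛)*(-6) = -3/8 - ¾ = -9/8)
N(T, O) = 3/2 + (-12 + T)/O (N(T, O) = (-12 + T)/O - 9/(-6) = (-12 + T)/O - 9*(-⅙) = (-12 + T)/O + 3/2 = 3/2 + (-12 + T)/O)
N(H(2), -30)*(-446) + S(7) = ((-12 - 9/8 + (3/2)*(-30))/(-30))*(-446) - 1*7 = -(-12 - 9/8 - 45)/30*(-446) - 7 = -1/30*(-465/8)*(-446) - 7 = (31/16)*(-446) - 7 = -6913/8 - 7 = -6969/8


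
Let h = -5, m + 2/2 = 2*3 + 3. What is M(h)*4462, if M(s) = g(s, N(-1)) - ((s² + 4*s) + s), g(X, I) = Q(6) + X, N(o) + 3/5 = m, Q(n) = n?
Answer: 4462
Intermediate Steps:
m = 8 (m = -1 + (2*3 + 3) = -1 + (6 + 3) = -1 + 9 = 8)
N(o) = 37/5 (N(o) = -⅗ + 8 = 37/5)
g(X, I) = 6 + X
M(s) = 6 - s² - 4*s (M(s) = (6 + s) - ((s² + 4*s) + s) = (6 + s) - (s² + 5*s) = (6 + s) + (-s² - 5*s) = 6 - s² - 4*s)
M(h)*4462 = (6 - 1*(-5)² - 4*(-5))*4462 = (6 - 1*25 + 20)*4462 = (6 - 25 + 20)*4462 = 1*4462 = 4462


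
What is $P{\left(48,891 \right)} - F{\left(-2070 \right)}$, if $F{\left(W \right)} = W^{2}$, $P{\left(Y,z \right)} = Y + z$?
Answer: $-4283961$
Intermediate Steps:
$P{\left(48,891 \right)} - F{\left(-2070 \right)} = \left(48 + 891\right) - \left(-2070\right)^{2} = 939 - 4284900 = -4283961$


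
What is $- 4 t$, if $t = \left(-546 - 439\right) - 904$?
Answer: $7556$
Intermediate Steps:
$t = -1889$ ($t = \left(-546 - 439\right) - 904 = -985 - 904 = -1889$)
$- 4 t = \left(-4\right) \left(-1889\right) = 7556$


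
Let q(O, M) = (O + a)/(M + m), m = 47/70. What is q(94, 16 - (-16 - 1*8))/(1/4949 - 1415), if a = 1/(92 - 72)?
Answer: -7240387/4430459644 ≈ -0.0016342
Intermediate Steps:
a = 1/20 ≈ 0.050000
m = 47/70 (m = 47*(1/70) = 47/70 ≈ 0.67143)
q(O, M) = (1/20 + O)/(47/70 + M) (q(O, M) = (O + 1/20)/(M + 47/70) = (1/20 + O)/(47/70 + M))
q(94, 16 - (-16 - 1*8))/(1/4949 - 1415) = (7*(1 + 20*94)/(2*(47 + 70*(16 - (-16 - 1*8)))))/(1/4949 - 1415) = (7*(1 + 1880)/(2*(47 + 70*(16 - (-16 - 8)))))/(1/4949 - 1415) = ((7/2)*1881/(47 + 70*(16 - 1*(-24))))/(-7002834/4949) = ((7/2)*1881/(47 + 70*(16 + 24)))*(-4949/7002834) = ((7/2)*1881/(47 + 70*40))*(-4949/7002834) = ((7/2)*1881/(47 + 2800))*(-4949/7002834) = ((7/2)*1881/2847)*(-4949/7002834) = ((7/2)*(1/2847)*1881)*(-4949/7002834) = (4389/1898)*(-4949/7002834) = -7240387/4430459644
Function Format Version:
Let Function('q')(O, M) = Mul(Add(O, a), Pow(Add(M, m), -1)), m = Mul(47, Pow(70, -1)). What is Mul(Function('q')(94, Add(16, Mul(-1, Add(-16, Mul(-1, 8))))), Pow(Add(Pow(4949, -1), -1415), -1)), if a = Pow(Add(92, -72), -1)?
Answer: Rational(-7240387, 4430459644) ≈ -0.0016342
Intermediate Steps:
a = Rational(1, 20) (a = Pow(20, -1) = Rational(1, 20) ≈ 0.050000)
m = Rational(47, 70) (m = Mul(47, Rational(1, 70)) = Rational(47, 70) ≈ 0.67143)
Function('q')(O, M) = Mul(Pow(Add(Rational(47, 70), M), -1), Add(Rational(1, 20), O)) (Function('q')(O, M) = Mul(Add(O, Rational(1, 20)), Pow(Add(M, Rational(47, 70)), -1)) = Mul(Add(Rational(1, 20), O), Pow(Add(Rational(47, 70), M), -1)) = Mul(Pow(Add(Rational(47, 70), M), -1), Add(Rational(1, 20), O)))
Mul(Function('q')(94, Add(16, Mul(-1, Add(-16, Mul(-1, 8))))), Pow(Add(Pow(4949, -1), -1415), -1)) = Mul(Mul(Rational(7, 2), Pow(Add(47, Mul(70, Add(16, Mul(-1, Add(-16, Mul(-1, 8)))))), -1), Add(1, Mul(20, 94))), Pow(Add(Pow(4949, -1), -1415), -1)) = Mul(Mul(Rational(7, 2), Pow(Add(47, Mul(70, Add(16, Mul(-1, Add(-16, -8))))), -1), Add(1, 1880)), Pow(Add(Rational(1, 4949), -1415), -1)) = Mul(Mul(Rational(7, 2), Pow(Add(47, Mul(70, Add(16, Mul(-1, -24)))), -1), 1881), Pow(Rational(-7002834, 4949), -1)) = Mul(Mul(Rational(7, 2), Pow(Add(47, Mul(70, Add(16, 24))), -1), 1881), Rational(-4949, 7002834)) = Mul(Mul(Rational(7, 2), Pow(Add(47, Mul(70, 40)), -1), 1881), Rational(-4949, 7002834)) = Mul(Mul(Rational(7, 2), Pow(Add(47, 2800), -1), 1881), Rational(-4949, 7002834)) = Mul(Mul(Rational(7, 2), Pow(2847, -1), 1881), Rational(-4949, 7002834)) = Mul(Mul(Rational(7, 2), Rational(1, 2847), 1881), Rational(-4949, 7002834)) = Mul(Rational(4389, 1898), Rational(-4949, 7002834)) = Rational(-7240387, 4430459644)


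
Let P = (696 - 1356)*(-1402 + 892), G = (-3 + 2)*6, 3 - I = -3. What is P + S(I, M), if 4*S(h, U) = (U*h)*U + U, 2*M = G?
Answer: 1346451/4 ≈ 3.3661e+5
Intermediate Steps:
I = 6 (I = 3 - 1*(-3) = 3 + 3 = 6)
G = -6 (G = -1*6 = -6)
M = -3 (M = (½)*(-6) = -3)
P = 336600 (P = -660*(-510) = 336600)
S(h, U) = U/4 + h*U²/4 (S(h, U) = ((U*h)*U + U)/4 = (h*U² + U)/4 = (U + h*U²)/4 = U/4 + h*U²/4)
P + S(I, M) = 336600 + (¼)*(-3)*(1 - 3*6) = 336600 + (¼)*(-3)*(1 - 18) = 336600 + (¼)*(-3)*(-17) = 336600 + 51/4 = 1346451/4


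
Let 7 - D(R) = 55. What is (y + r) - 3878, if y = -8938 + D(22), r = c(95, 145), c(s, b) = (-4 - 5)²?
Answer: -12783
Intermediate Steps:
c(s, b) = 81 (c(s, b) = (-9)² = 81)
D(R) = -48 (D(R) = 7 - 1*55 = 7 - 55 = -48)
r = 81
y = -8986 (y = -8938 - 48 = -8986)
(y + r) - 3878 = (-8986 + 81) - 3878 = -8905 - 3878 = -12783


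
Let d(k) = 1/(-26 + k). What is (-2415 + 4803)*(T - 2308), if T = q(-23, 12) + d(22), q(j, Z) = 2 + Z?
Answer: -5478669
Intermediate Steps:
T = 55/4 (T = (2 + 12) + 1/(-26 + 22) = 14 + 1/(-4) = 14 - ¼ = 55/4 ≈ 13.750)
(-2415 + 4803)*(T - 2308) = (-2415 + 4803)*(55/4 - 2308) = 2388*(-9177/4) = -5478669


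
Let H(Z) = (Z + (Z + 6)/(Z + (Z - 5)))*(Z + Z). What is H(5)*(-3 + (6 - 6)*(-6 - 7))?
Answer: -216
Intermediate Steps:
H(Z) = 2*Z*(Z + (6 + Z)/(-5 + 2*Z)) (H(Z) = (Z + (6 + Z)/(Z + (-5 + Z)))*(2*Z) = (Z + (6 + Z)/(-5 + 2*Z))*(2*Z) = 2*Z*(Z + (6 + Z)/(-5 + 2*Z)))
H(5)*(-3 + (6 - 6)*(-6 - 7)) = (4*5*(3 + 5² - 2*5)/(-5 + 2*5))*(-3 + (6 - 6)*(-6 - 7)) = (4*5*(3 + 25 - 10)/(-5 + 10))*(-3 + 0*(-13)) = (4*5*18/5)*(-3 + 0) = (4*5*(⅕)*18)*(-3) = 72*(-3) = -216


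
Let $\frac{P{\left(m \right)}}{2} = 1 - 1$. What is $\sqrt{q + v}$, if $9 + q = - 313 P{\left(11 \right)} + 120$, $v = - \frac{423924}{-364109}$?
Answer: $\frac{\sqrt{14870219934507}}{364109} \approx 10.591$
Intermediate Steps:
$P{\left(m \right)} = 0$ ($P{\left(m \right)} = 2 \left(1 - 1\right) = 2 \cdot 0 = 0$)
$v = \frac{423924}{364109}$ ($v = \left(-423924\right) \left(- \frac{1}{364109}\right) = \frac{423924}{364109} \approx 1.1643$)
$q = 111$ ($q = -9 + \left(\left(-313\right) 0 + 120\right) = -9 + \left(0 + 120\right) = -9 + 120 = 111$)
$\sqrt{q + v} = \sqrt{111 + \frac{423924}{364109}} = \sqrt{\frac{40840023}{364109}} = \frac{\sqrt{14870219934507}}{364109}$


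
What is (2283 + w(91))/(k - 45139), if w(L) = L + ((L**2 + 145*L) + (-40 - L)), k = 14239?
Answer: -23719/30900 ≈ -0.76760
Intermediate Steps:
w(L) = -40 + L**2 + 145*L (w(L) = L + (-40 + L**2 + 144*L) = -40 + L**2 + 145*L)
(2283 + w(91))/(k - 45139) = (2283 + (-40 + 91**2 + 145*91))/(14239 - 45139) = (2283 + (-40 + 8281 + 13195))/(-30900) = (2283 + 21436)*(-1/30900) = 23719*(-1/30900) = -23719/30900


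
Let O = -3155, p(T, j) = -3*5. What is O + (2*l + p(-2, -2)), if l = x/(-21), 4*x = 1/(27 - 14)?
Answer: -1730821/546 ≈ -3170.0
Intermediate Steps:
p(T, j) = -15
x = 1/52 (x = 1/(4*(27 - 14)) = (1/4)/13 = (1/4)*(1/13) = 1/52 ≈ 0.019231)
l = -1/1092 (l = (1/52)/(-21) = (1/52)*(-1/21) = -1/1092 ≈ -0.00091575)
O + (2*l + p(-2, -2)) = -3155 + (2*(-1/1092) - 15) = -3155 + (-1/546 - 15) = -3155 - 8191/546 = -1730821/546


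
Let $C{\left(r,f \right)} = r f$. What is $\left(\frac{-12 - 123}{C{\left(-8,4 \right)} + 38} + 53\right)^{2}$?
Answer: $\frac{3721}{4} \approx 930.25$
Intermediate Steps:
$C{\left(r,f \right)} = f r$
$\left(\frac{-12 - 123}{C{\left(-8,4 \right)} + 38} + 53\right)^{2} = \left(\frac{-12 - 123}{4 \left(-8\right) + 38} + 53\right)^{2} = \left(- \frac{135}{-32 + 38} + 53\right)^{2} = \left(- \frac{135}{6} + 53\right)^{2} = \left(\left(-135\right) \frac{1}{6} + 53\right)^{2} = \left(- \frac{45}{2} + 53\right)^{2} = \left(\frac{61}{2}\right)^{2} = \frac{3721}{4}$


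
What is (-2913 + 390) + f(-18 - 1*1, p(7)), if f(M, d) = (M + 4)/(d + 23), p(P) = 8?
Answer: -78228/31 ≈ -2523.5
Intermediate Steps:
f(M, d) = (4 + M)/(23 + d)
(-2913 + 390) + f(-18 - 1*1, p(7)) = (-2913 + 390) + (4 + (-18 - 1*1))/(23 + 8) = -2523 + (4 + (-18 - 1))/31 = -2523 + (4 - 19)/31 = -2523 + (1/31)*(-15) = -2523 - 15/31 = -78228/31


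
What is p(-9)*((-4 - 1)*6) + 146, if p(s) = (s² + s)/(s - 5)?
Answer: 2102/7 ≈ 300.29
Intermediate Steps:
p(s) = (s + s²)/(-5 + s)
p(-9)*((-4 - 1)*6) + 146 = (-9*(1 - 9)/(-5 - 9))*((-4 - 1)*6) + 146 = (-9*(-8)/(-14))*(-5*6) + 146 = -9*(-1/14)*(-8)*(-30) + 146 = -36/7*(-30) + 146 = 1080/7 + 146 = 2102/7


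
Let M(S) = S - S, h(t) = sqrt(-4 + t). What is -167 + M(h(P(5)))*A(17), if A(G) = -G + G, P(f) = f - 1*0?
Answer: -167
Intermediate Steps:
P(f) = f (P(f) = f + 0 = f)
A(G) = 0
M(S) = 0
-167 + M(h(P(5)))*A(17) = -167 + 0*0 = -167 + 0 = -167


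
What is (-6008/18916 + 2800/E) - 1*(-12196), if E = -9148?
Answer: 131895714334/10815223 ≈ 12195.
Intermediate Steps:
(-6008/18916 + 2800/E) - 1*(-12196) = (-6008/18916 + 2800/(-9148)) - 1*(-12196) = (-6008*1/18916 + 2800*(-1/9148)) + 12196 = (-1502/4729 - 700/2287) + 12196 = -6745374/10815223 + 12196 = 131895714334/10815223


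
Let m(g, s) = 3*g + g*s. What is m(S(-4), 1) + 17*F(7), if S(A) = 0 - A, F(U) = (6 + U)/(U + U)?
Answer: 445/14 ≈ 31.786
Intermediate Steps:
F(U) = (6 + U)/(2*U) (F(U) = (6 + U)/((2*U)) = (6 + U)*(1/(2*U)) = (6 + U)/(2*U))
S(A) = -A
m(S(-4), 1) + 17*F(7) = (-1*(-4))*(3 + 1) + 17*((½)*(6 + 7)/7) = 4*4 + 17*((½)*(⅐)*13) = 16 + 17*(13/14) = 16 + 221/14 = 445/14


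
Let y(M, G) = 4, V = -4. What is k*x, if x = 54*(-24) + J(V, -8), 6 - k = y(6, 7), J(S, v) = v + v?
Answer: -2624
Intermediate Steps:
J(S, v) = 2*v
k = 2 (k = 6 - 1*4 = 6 - 4 = 2)
x = -1312 (x = 54*(-24) + 2*(-8) = -1296 - 16 = -1312)
k*x = 2*(-1312) = -2624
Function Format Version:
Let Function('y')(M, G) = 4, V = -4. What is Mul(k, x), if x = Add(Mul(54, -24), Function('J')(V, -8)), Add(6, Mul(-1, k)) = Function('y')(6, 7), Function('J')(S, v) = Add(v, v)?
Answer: -2624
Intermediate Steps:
Function('J')(S, v) = Mul(2, v)
k = 2 (k = Add(6, Mul(-1, 4)) = Add(6, -4) = 2)
x = -1312 (x = Add(Mul(54, -24), Mul(2, -8)) = Add(-1296, -16) = -1312)
Mul(k, x) = Mul(2, -1312) = -2624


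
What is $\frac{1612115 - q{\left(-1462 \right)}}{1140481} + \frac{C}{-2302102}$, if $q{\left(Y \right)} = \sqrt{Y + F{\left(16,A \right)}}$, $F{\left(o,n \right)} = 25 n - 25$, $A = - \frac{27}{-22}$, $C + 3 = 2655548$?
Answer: $\frac{682654548585}{2625503591062} - \frac{i \sqrt{704858}}{25090582} \approx 0.26001 - 3.3461 \cdot 10^{-5} i$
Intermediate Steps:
$C = 2655545$ ($C = -3 + 2655548 = 2655545$)
$A = \frac{27}{22}$ ($A = \left(-27\right) \left(- \frac{1}{22}\right) = \frac{27}{22} \approx 1.2273$)
$F{\left(o,n \right)} = -25 + 25 n$
$q{\left(Y \right)} = \sqrt{\frac{125}{22} + Y}$ ($q{\left(Y \right)} = \sqrt{Y + \left(-25 + 25 \cdot \frac{27}{22}\right)} = \sqrt{Y + \left(-25 + \frac{675}{22}\right)} = \sqrt{Y + \frac{125}{22}} = \sqrt{\frac{125}{22} + Y}$)
$\frac{1612115 - q{\left(-1462 \right)}}{1140481} + \frac{C}{-2302102} = \frac{1612115 - \frac{\sqrt{2750 + 484 \left(-1462\right)}}{22}}{1140481} + \frac{2655545}{-2302102} = \left(1612115 - \frac{\sqrt{2750 - 707608}}{22}\right) \frac{1}{1140481} + 2655545 \left(- \frac{1}{2302102}\right) = \left(1612115 - \frac{\sqrt{-704858}}{22}\right) \frac{1}{1140481} - \frac{2655545}{2302102} = \left(1612115 - \frac{i \sqrt{704858}}{22}\right) \frac{1}{1140481} - \frac{2655545}{2302102} = \left(\frac{1612115}{1140481} - \frac{i \sqrt{704858}}{25090582}\right) - \frac{2655545}{2302102} = \frac{682654548585}{2625503591062} - \frac{i \sqrt{704858}}{25090582}$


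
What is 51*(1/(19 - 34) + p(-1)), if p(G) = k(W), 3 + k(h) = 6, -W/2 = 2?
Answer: 748/5 ≈ 149.60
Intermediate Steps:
W = -4 (W = -2*2 = -4)
k(h) = 3 (k(h) = -3 + 6 = 3)
p(G) = 3
51*(1/(19 - 34) + p(-1)) = 51*(1/(19 - 34) + 3) = 51*(1/(-15) + 3) = 51*(-1/15 + 3) = 51*(44/15) = 748/5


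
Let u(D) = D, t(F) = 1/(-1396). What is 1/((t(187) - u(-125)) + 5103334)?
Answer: 1396/7124428763 ≈ 1.9595e-7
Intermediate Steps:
t(F) = -1/1396
1/((t(187) - u(-125)) + 5103334) = 1/((-1/1396 - 1*(-125)) + 5103334) = 1/((-1/1396 + 125) + 5103334) = 1/(174499/1396 + 5103334) = 1/(7124428763/1396) = 1396/7124428763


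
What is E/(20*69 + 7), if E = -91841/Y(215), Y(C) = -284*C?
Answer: 91841/84690220 ≈ 0.0010844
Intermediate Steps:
E = 91841/61060 (E = -91841/((-284*215)) = -91841/(-61060) = -91841*(-1/61060) = 91841/61060 ≈ 1.5041)
E/(20*69 + 7) = 91841/(61060*(20*69 + 7)) = 91841/(61060*(1380 + 7)) = (91841/61060)/1387 = (91841/61060)*(1/1387) = 91841/84690220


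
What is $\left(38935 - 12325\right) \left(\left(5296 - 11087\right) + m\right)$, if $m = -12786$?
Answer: $-494333970$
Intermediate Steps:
$\left(38935 - 12325\right) \left(\left(5296 - 11087\right) + m\right) = \left(38935 - 12325\right) \left(\left(5296 - 11087\right) - 12786\right) = 26610 \left(\left(5296 - 11087\right) - 12786\right) = 26610 \left(-5791 - 12786\right) = 26610 \left(-18577\right) = -494333970$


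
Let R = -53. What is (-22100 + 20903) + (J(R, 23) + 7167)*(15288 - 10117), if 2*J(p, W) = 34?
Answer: 37147267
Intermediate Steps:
J(p, W) = 17 (J(p, W) = (½)*34 = 17)
(-22100 + 20903) + (J(R, 23) + 7167)*(15288 - 10117) = (-22100 + 20903) + (17 + 7167)*(15288 - 10117) = -1197 + 7184*5171 = -1197 + 37148464 = 37147267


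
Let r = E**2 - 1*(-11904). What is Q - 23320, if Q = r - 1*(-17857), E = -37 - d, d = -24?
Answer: 6610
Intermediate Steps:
E = -13 (E = -37 - 1*(-24) = -37 + 24 = -13)
r = 12073 (r = (-13)**2 - 1*(-11904) = 169 + 11904 = 12073)
Q = 29930 (Q = 12073 - 1*(-17857) = 12073 + 17857 = 29930)
Q - 23320 = 29930 - 23320 = 6610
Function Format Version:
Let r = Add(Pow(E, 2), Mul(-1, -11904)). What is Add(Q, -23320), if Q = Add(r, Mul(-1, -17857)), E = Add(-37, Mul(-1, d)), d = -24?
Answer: 6610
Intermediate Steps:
E = -13 (E = Add(-37, Mul(-1, -24)) = Add(-37, 24) = -13)
r = 12073 (r = Add(Pow(-13, 2), Mul(-1, -11904)) = Add(169, 11904) = 12073)
Q = 29930 (Q = Add(12073, Mul(-1, -17857)) = Add(12073, 17857) = 29930)
Add(Q, -23320) = Add(29930, -23320) = 6610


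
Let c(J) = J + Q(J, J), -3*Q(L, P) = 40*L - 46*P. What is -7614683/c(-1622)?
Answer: 7614683/4866 ≈ 1564.9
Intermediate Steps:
Q(L, P) = -40*L/3 + 46*P/3 (Q(L, P) = -(40*L - 46*P)/3 = -(-46*P + 40*L)/3 = -40*L/3 + 46*P/3)
c(J) = 3*J (c(J) = J + (-40*J/3 + 46*J/3) = J + 2*J = 3*J)
-7614683/c(-1622) = -7614683/(3*(-1622)) = -7614683/(-4866) = -7614683*(-1/4866) = 7614683/4866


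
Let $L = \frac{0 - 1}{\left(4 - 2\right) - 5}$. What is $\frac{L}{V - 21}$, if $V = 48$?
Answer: $\frac{1}{81} \approx 0.012346$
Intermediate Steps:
$L = \frac{1}{3}$ ($L = - \frac{1}{2 - 5} = - \frac{1}{-3} = \left(-1\right) \left(- \frac{1}{3}\right) = \frac{1}{3} \approx 0.33333$)
$\frac{L}{V - 21} = \frac{1}{48 - 21} \cdot \frac{1}{3} = \frac{1}{27} \cdot \frac{1}{3} = \frac{1}{81}$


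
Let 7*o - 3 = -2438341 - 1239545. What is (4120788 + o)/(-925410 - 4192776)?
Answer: -8389211/11942434 ≈ -0.70247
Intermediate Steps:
o = -3677883/7 (o = 3/7 + (-2438341 - 1239545)/7 = 3/7 + (⅐)*(-3677886) = 3/7 - 3677886/7 = -3677883/7 ≈ -5.2541e+5)
(4120788 + o)/(-925410 - 4192776) = (4120788 - 3677883/7)/(-925410 - 4192776) = (25167633/7)/(-5118186) = (25167633/7)*(-1/5118186) = -8389211/11942434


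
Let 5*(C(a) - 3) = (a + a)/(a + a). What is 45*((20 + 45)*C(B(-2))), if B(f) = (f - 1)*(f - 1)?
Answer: 9360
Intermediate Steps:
B(f) = (-1 + f)**2 (B(f) = (-1 + f)*(-1 + f) = (-1 + f)**2)
C(a) = 16/5 (C(a) = 3 + ((a + a)/(a + a))/5 = 3 + ((2*a)/((2*a)))/5 = 3 + ((2*a)*(1/(2*a)))/5 = 3 + (1/5)*1 = 3 + 1/5 = 16/5)
45*((20 + 45)*C(B(-2))) = 45*((20 + 45)*(16/5)) = 45*(65*(16/5)) = 45*208 = 9360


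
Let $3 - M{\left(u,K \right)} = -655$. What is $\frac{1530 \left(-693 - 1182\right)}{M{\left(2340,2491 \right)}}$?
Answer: $- \frac{1434375}{329} \approx -4359.8$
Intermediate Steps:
$M{\left(u,K \right)} = 658$ ($M{\left(u,K \right)} = 3 - -655 = 3 + 655 = 658$)
$\frac{1530 \left(-693 - 1182\right)}{M{\left(2340,2491 \right)}} = \frac{1530 \left(-693 - 1182\right)}{658} = 1530 \left(-1875\right) \frac{1}{658} = \left(-2868750\right) \frac{1}{658} = - \frac{1434375}{329}$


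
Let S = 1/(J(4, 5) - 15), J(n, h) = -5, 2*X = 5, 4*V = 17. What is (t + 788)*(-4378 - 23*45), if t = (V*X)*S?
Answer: -136402187/32 ≈ -4.2626e+6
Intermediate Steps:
V = 17/4 (V = (1/4)*17 = 17/4 ≈ 4.2500)
X = 5/2 (X = (1/2)*5 = 5/2 ≈ 2.5000)
S = -1/20 (S = 1/(-5 - 15) = 1/(-20) = -1/20 ≈ -0.050000)
t = -17/32 (t = ((17/4)*(5/2))*(-1/20) = (85/8)*(-1/20) = -17/32 ≈ -0.53125)
(t + 788)*(-4378 - 23*45) = (-17/32 + 788)*(-4378 - 23*45) = 25199*(-4378 - 1035)/32 = (25199/32)*(-5413) = -136402187/32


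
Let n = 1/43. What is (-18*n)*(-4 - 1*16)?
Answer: 360/43 ≈ 8.3721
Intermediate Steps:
n = 1/43 ≈ 0.023256
(-18*n)*(-4 - 1*16) = (-18*1/43)*(-4 - 1*16) = -18*(-4 - 16)/43 = -18/43*(-20) = 360/43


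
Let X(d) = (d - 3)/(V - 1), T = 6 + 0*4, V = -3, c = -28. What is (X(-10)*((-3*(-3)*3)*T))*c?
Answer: -14742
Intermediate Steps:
T = 6 (T = 6 + 0 = 6)
X(d) = ¾ - d/4 (X(d) = (d - 3)/(-3 - 1) = (-3 + d)/(-4) = (-3 + d)*(-¼) = ¾ - d/4)
(X(-10)*((-3*(-3)*3)*T))*c = ((¾ - ¼*(-10))*((-3*(-3)*3)*6))*(-28) = ((¾ + 5/2)*((9*3)*6))*(-28) = (13*(27*6)/4)*(-28) = ((13/4)*162)*(-28) = (1053/2)*(-28) = -14742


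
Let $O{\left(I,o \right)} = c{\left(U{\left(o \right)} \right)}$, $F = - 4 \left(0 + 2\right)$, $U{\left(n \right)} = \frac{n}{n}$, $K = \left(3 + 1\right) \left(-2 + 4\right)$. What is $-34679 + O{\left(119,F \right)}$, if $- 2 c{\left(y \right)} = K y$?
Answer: $-34683$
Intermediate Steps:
$K = 8$ ($K = 4 \cdot 2 = 8$)
$U{\left(n \right)} = 1$
$F = -8$ ($F = \left(-4\right) 2 = -8$)
$c{\left(y \right)} = - 4 y$ ($c{\left(y \right)} = - \frac{8 y}{2} = - 4 y$)
$O{\left(I,o \right)} = -4$ ($O{\left(I,o \right)} = \left(-4\right) 1 = -4$)
$-34679 + O{\left(119,F \right)} = -34679 - 4 = -34683$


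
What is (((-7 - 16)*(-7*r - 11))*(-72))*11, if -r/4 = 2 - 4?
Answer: -1220472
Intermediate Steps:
r = 8 (r = -4*(2 - 4) = -4*(-2) = 8)
(((-7 - 16)*(-7*r - 11))*(-72))*11 = (((-7 - 16)*(-7*8 - 11))*(-72))*11 = (-23*(-56 - 11)*(-72))*11 = (-23*(-67)*(-72))*11 = (1541*(-72))*11 = -110952*11 = -1220472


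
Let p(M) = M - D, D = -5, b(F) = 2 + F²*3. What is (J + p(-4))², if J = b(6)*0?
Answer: 1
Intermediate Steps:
b(F) = 2 + 3*F²
p(M) = 5 + M (p(M) = M - 1*(-5) = M + 5 = 5 + M)
J = 0 (J = (2 + 3*6²)*0 = (2 + 3*36)*0 = (2 + 108)*0 = 110*0 = 0)
(J + p(-4))² = (0 + (5 - 4))² = (0 + 1)² = 1² = 1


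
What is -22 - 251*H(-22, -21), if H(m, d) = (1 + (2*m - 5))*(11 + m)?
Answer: -132550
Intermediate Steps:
H(m, d) = (-4 + 2*m)*(11 + m) (H(m, d) = (1 + (-5 + 2*m))*(11 + m) = (-4 + 2*m)*(11 + m))
-22 - 251*H(-22, -21) = -22 - 251*(-44 + 2*(-22)² + 18*(-22)) = -22 - 251*(-44 + 2*484 - 396) = -22 - 251*(-44 + 968 - 396) = -22 - 251*528 = -22 - 132528 = -132550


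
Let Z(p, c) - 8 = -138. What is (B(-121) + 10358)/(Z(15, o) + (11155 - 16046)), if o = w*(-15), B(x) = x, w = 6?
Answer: -10237/5021 ≈ -2.0388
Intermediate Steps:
o = -90 (o = 6*(-15) = -90)
Z(p, c) = -130 (Z(p, c) = 8 - 138 = -130)
(B(-121) + 10358)/(Z(15, o) + (11155 - 16046)) = (-121 + 10358)/(-130 + (11155 - 16046)) = 10237/(-130 - 4891) = 10237/(-5021) = 10237*(-1/5021) = -10237/5021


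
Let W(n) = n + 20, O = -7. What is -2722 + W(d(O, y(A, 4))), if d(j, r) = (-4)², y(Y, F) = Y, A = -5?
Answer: -2686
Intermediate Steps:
d(j, r) = 16
W(n) = 20 + n
-2722 + W(d(O, y(A, 4))) = -2722 + (20 + 16) = -2722 + 36 = -2686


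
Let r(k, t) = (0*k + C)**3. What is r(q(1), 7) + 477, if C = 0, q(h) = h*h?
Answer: 477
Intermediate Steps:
q(h) = h**2
r(k, t) = 0 (r(k, t) = (0*k + 0)**3 = (0 + 0)**3 = 0**3 = 0)
r(q(1), 7) + 477 = 0 + 477 = 477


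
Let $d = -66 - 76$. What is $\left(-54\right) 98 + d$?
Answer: $-5434$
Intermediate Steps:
$d = -142$
$\left(-54\right) 98 + d = \left(-54\right) 98 - 142 = -5292 - 142 = -5434$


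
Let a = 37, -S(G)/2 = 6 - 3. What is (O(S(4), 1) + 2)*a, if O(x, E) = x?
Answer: -148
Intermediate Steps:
S(G) = -6 (S(G) = -2*(6 - 3) = -2*3 = -6)
(O(S(4), 1) + 2)*a = (-6 + 2)*37 = -4*37 = -148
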